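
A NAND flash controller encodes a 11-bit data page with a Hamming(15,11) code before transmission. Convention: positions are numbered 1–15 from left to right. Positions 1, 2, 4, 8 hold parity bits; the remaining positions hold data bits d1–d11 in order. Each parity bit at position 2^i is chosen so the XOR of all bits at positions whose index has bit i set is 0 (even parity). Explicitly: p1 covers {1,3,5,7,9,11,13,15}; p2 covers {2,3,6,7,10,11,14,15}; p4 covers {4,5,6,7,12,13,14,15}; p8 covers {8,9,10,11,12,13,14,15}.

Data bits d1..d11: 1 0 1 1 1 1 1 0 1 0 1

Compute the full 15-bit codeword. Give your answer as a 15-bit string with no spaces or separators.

Place data at non-parity positions: p1 p2 1 p4 0 1 1 p8 1 1 1 0 1 0 1
p1 (pos 1,3,5,7,9,11,13,15): XOR of data positions = 1⊕0⊕1⊕1⊕1⊕1⊕1 = 0
p2 (pos 2,3,6,7,10,11,14,15): XOR of data positions = 1⊕1⊕1⊕1⊕1⊕0⊕1 = 0
p4 (pos 4,5,6,7,12,13,14,15): XOR of data positions = 0⊕1⊕1⊕0⊕1⊕0⊕1 = 0
p8 (pos 8,9,10,11,12,13,14,15): XOR of data positions = 1⊕1⊕1⊕0⊕1⊕0⊕1 = 1
Codeword: 001001111110101

001001111110101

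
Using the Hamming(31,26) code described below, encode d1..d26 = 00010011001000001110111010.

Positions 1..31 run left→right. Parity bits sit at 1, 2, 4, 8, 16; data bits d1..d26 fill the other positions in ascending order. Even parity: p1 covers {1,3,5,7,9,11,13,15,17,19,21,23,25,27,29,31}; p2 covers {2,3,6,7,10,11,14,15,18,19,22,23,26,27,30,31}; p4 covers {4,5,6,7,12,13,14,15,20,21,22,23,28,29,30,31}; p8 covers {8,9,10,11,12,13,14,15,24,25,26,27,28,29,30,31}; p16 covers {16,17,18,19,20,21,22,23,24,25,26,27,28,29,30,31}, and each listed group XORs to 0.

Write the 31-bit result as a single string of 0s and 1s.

Place data at non-parity positions: p1 p2 0 p4 0 0 1 p8 0 0 1 1 0 0 1 p16 0 0 0 0 0 1 1 1 0 1 1 1 0 1 0
p1 (pos 1,3,5,7,9,11,13,15,17,19,21,23,25,27,29,31): XOR of data positions = 0⊕0⊕1⊕0⊕1⊕0⊕1⊕0⊕0⊕0⊕1⊕0⊕1⊕0⊕0 = 1
p2 (pos 2,3,6,7,10,11,14,15,18,19,22,23,26,27,30,31): XOR of data positions = 0⊕0⊕1⊕0⊕1⊕0⊕1⊕0⊕0⊕1⊕1⊕1⊕1⊕1⊕0 = 0
p4 (pos 4,5,6,7,12,13,14,15,20,21,22,23,28,29,30,31): XOR of data positions = 0⊕0⊕1⊕1⊕0⊕0⊕1⊕0⊕0⊕1⊕1⊕1⊕0⊕1⊕0 = 1
p8 (pos 8,9,10,11,12,13,14,15,24,25,26,27,28,29,30,31): XOR of data positions = 0⊕0⊕1⊕1⊕0⊕0⊕1⊕1⊕0⊕1⊕1⊕1⊕0⊕1⊕0 = 0
p16 (pos 16,17,18,19,20,21,22,23,24,25,26,27,28,29,30,31): XOR of data positions = 0⊕0⊕0⊕0⊕0⊕1⊕1⊕1⊕0⊕1⊕1⊕1⊕0⊕1⊕0 = 1
Codeword: 1001001000110011000001110111010

1001001000110011000001110111010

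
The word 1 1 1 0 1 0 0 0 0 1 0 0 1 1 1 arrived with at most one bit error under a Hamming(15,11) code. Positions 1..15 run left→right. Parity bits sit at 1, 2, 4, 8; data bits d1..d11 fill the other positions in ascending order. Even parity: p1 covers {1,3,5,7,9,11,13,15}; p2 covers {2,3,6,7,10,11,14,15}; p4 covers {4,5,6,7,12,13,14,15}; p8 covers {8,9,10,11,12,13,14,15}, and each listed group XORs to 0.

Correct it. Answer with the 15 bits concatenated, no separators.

s1 (pos 1,3,5,7,9,11,13,15): 1⊕1⊕1⊕0⊕0⊕0⊕1⊕1 = 1
s2 (pos 2,3,6,7,10,11,14,15): 1⊕1⊕0⊕0⊕1⊕0⊕1⊕1 = 1
s4 (pos 4,5,6,7,12,13,14,15): 0⊕1⊕0⊕0⊕0⊕1⊕1⊕1 = 0
s8 (pos 8,9,10,11,12,13,14,15): 0⊕0⊕1⊕0⊕0⊕1⊕1⊕1 = 0
Syndrome s8…s1 = 0011 → error at position 3.
Flip position 3: 111010000100111 → 110010000100111

110010000100111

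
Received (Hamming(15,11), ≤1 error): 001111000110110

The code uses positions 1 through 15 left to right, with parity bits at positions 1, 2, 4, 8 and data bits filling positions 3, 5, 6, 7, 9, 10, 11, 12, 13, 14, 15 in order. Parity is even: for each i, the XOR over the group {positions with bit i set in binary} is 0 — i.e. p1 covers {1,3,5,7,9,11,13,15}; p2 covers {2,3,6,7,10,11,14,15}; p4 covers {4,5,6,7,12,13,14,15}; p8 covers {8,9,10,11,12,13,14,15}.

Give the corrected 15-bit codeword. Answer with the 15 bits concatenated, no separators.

s1 (pos 1,3,5,7,9,11,13,15): 0⊕1⊕1⊕0⊕0⊕1⊕1⊕0 = 0
s2 (pos 2,3,6,7,10,11,14,15): 0⊕1⊕1⊕0⊕1⊕1⊕1⊕0 = 1
s4 (pos 4,5,6,7,12,13,14,15): 1⊕1⊕1⊕0⊕0⊕1⊕1⊕0 = 1
s8 (pos 8,9,10,11,12,13,14,15): 0⊕0⊕1⊕1⊕0⊕1⊕1⊕0 = 0
Syndrome s8…s1 = 0110 → error at position 6.
Flip position 6: 001111000110110 → 001110000110110

001110000110110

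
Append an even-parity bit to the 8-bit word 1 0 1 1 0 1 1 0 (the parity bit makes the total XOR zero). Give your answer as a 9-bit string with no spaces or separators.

XOR of the 8 data bits: 1⊕0⊕1⊕1⊕0⊕1⊕1⊕0 = 1
Parity bit = 1 (so all 9 bits XOR to 0).

101101101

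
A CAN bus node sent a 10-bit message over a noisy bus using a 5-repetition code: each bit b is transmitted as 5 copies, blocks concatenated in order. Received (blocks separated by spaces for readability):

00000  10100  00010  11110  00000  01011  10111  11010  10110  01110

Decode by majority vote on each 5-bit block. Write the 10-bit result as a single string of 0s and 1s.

0001011111

Block 1 (00000): 0 ones → 0
Block 2 (10100): 2 ones → 0
Block 3 (00010): 1 one → 0
Block 4 (11110): 4 ones → 1
Block 5 (00000): 0 ones → 0
Block 6 (01011): 3 ones → 1
Block 7 (10111): 4 ones → 1
Block 8 (11010): 3 ones → 1
Block 9 (10110): 3 ones → 1
Block 10 (01110): 3 ones → 1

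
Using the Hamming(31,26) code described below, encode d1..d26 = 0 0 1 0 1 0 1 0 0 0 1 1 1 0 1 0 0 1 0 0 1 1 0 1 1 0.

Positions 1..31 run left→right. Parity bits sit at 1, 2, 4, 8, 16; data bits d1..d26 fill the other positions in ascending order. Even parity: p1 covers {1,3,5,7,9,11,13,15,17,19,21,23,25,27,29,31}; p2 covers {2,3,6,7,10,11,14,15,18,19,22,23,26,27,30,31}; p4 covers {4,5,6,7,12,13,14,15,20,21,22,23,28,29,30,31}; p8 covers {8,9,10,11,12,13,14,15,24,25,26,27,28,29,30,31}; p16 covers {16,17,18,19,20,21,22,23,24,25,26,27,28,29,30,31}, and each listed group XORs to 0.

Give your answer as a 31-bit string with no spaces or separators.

1000010110100010110100100110110

Place data at non-parity positions: p1 p2 0 p4 0 1 0 p8 1 0 1 0 0 0 1 p16 1 1 0 1 0 0 1 0 0 1 1 0 1 1 0
p1 (pos 1,3,5,7,9,11,13,15,17,19,21,23,25,27,29,31): XOR of data positions = 0⊕0⊕0⊕1⊕1⊕0⊕1⊕1⊕0⊕0⊕1⊕0⊕1⊕1⊕0 = 1
p2 (pos 2,3,6,7,10,11,14,15,18,19,22,23,26,27,30,31): XOR of data positions = 0⊕1⊕0⊕0⊕1⊕0⊕1⊕1⊕0⊕0⊕1⊕1⊕1⊕1⊕0 = 0
p4 (pos 4,5,6,7,12,13,14,15,20,21,22,23,28,29,30,31): XOR of data positions = 0⊕1⊕0⊕0⊕0⊕0⊕1⊕1⊕0⊕0⊕1⊕0⊕1⊕1⊕0 = 0
p8 (pos 8,9,10,11,12,13,14,15,24,25,26,27,28,29,30,31): XOR of data positions = 1⊕0⊕1⊕0⊕0⊕0⊕1⊕0⊕0⊕1⊕1⊕0⊕1⊕1⊕0 = 1
p16 (pos 16,17,18,19,20,21,22,23,24,25,26,27,28,29,30,31): XOR of data positions = 1⊕1⊕0⊕1⊕0⊕0⊕1⊕0⊕0⊕1⊕1⊕0⊕1⊕1⊕0 = 0
Codeword: 1000010110100010110100100110110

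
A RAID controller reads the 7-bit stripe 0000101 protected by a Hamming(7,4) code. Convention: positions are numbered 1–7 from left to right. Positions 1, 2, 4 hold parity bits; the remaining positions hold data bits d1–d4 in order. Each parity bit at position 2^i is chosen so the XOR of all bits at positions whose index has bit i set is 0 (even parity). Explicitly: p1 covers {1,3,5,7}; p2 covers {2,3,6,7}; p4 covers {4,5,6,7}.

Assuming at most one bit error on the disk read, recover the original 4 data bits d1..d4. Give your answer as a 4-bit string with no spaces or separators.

s1 (pos 1,3,5,7): 0⊕0⊕1⊕1 = 0
s2 (pos 2,3,6,7): 0⊕0⊕0⊕1 = 1
s4 (pos 4,5,6,7): 0⊕1⊕0⊕1 = 0
Syndrome s4…s1 = 010 → error at position 2.
Flip position 2: 0000101 → 0100101
Read data bits from positions 3,5,6,7: 0101

0101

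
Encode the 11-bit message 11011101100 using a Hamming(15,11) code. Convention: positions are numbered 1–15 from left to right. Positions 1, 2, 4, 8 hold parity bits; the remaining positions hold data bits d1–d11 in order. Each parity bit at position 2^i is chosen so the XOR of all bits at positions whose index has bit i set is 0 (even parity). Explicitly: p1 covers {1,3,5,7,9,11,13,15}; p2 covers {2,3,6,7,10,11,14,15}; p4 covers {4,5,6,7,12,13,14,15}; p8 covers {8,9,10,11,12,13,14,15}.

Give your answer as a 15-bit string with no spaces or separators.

111010101101100

Place data at non-parity positions: p1 p2 1 p4 1 0 1 p8 1 1 0 1 1 0 0
p1 (pos 1,3,5,7,9,11,13,15): XOR of data positions = 1⊕1⊕1⊕1⊕0⊕1⊕0 = 1
p2 (pos 2,3,6,7,10,11,14,15): XOR of data positions = 1⊕0⊕1⊕1⊕0⊕0⊕0 = 1
p4 (pos 4,5,6,7,12,13,14,15): XOR of data positions = 1⊕0⊕1⊕1⊕1⊕0⊕0 = 0
p8 (pos 8,9,10,11,12,13,14,15): XOR of data positions = 1⊕1⊕0⊕1⊕1⊕0⊕0 = 0
Codeword: 111010101101100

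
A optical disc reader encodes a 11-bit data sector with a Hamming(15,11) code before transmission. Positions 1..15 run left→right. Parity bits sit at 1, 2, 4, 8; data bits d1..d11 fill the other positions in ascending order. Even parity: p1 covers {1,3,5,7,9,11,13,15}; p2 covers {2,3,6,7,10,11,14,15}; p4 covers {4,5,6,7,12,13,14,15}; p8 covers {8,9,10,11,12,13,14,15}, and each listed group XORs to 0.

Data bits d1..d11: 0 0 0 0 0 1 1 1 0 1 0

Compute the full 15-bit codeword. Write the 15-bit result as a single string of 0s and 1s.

Place data at non-parity positions: p1 p2 0 p4 0 0 0 p8 0 1 1 1 0 1 0
p1 (pos 1,3,5,7,9,11,13,15): XOR of data positions = 0⊕0⊕0⊕0⊕1⊕0⊕0 = 1
p2 (pos 2,3,6,7,10,11,14,15): XOR of data positions = 0⊕0⊕0⊕1⊕1⊕1⊕0 = 1
p4 (pos 4,5,6,7,12,13,14,15): XOR of data positions = 0⊕0⊕0⊕1⊕0⊕1⊕0 = 0
p8 (pos 8,9,10,11,12,13,14,15): XOR of data positions = 0⊕1⊕1⊕1⊕0⊕1⊕0 = 0
Codeword: 110000000111010

110000000111010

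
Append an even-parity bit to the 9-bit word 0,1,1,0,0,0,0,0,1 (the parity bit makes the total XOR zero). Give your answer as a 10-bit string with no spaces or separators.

XOR of the 9 data bits: 0⊕1⊕1⊕0⊕0⊕0⊕0⊕0⊕1 = 1
Parity bit = 1 (so all 10 bits XOR to 0).

0110000011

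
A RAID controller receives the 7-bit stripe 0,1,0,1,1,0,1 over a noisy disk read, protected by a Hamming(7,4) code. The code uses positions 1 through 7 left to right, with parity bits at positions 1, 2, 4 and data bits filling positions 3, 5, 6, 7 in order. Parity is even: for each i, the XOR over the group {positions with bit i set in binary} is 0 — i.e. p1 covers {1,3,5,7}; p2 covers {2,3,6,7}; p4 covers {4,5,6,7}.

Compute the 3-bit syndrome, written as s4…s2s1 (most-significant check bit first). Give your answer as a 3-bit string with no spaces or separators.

s1 (pos 1,3,5,7): 0⊕0⊕1⊕1 = 0
s2 (pos 2,3,6,7): 1⊕0⊕0⊕1 = 0
s4 (pos 4,5,6,7): 1⊕1⊕0⊕1 = 1
Syndrome s4…s1 = 100 → error at position 4.

100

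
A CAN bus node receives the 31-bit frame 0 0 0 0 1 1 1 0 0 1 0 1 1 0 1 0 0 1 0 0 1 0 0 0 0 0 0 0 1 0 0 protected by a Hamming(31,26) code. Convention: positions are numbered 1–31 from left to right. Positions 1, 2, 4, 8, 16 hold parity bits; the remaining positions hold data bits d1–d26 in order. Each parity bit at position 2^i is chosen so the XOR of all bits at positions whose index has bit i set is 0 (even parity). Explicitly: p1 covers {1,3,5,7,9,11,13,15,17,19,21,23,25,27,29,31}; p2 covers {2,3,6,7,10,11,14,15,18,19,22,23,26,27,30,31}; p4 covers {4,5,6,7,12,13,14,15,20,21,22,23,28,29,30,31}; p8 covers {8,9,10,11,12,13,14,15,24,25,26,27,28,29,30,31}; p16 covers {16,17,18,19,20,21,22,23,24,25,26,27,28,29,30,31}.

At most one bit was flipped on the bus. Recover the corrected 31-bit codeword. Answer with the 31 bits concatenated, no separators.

0000111001011010010010000100100

s1 (pos 1,3,5,7,9,11,13,15,17,19,21,23,25,27,29,31): 0⊕0⊕1⊕1⊕0⊕0⊕1⊕1⊕0⊕0⊕1⊕0⊕0⊕0⊕1⊕0 = 0
s2 (pos 2,3,6,7,10,11,14,15,18,19,22,23,26,27,30,31): 0⊕0⊕1⊕1⊕1⊕0⊕0⊕1⊕1⊕0⊕0⊕0⊕0⊕0⊕0⊕0 = 1
s4 (pos 4,5,6,7,12,13,14,15,20,21,22,23,28,29,30,31): 0⊕1⊕1⊕1⊕1⊕1⊕0⊕1⊕0⊕1⊕0⊕0⊕0⊕1⊕0⊕0 = 0
s8 (pos 8,9,10,11,12,13,14,15,24,25,26,27,28,29,30,31): 0⊕0⊕1⊕0⊕1⊕1⊕0⊕1⊕0⊕0⊕0⊕0⊕0⊕1⊕0⊕0 = 1
s16 (pos 16,17,18,19,20,21,22,23,24,25,26,27,28,29,30,31): 0⊕0⊕1⊕0⊕0⊕1⊕0⊕0⊕0⊕0⊕0⊕0⊕0⊕1⊕0⊕0 = 1
Syndrome s16…s1 = 11010 → error at position 26.
Flip position 26: 0000111001011010010010000000100 → 0000111001011010010010000100100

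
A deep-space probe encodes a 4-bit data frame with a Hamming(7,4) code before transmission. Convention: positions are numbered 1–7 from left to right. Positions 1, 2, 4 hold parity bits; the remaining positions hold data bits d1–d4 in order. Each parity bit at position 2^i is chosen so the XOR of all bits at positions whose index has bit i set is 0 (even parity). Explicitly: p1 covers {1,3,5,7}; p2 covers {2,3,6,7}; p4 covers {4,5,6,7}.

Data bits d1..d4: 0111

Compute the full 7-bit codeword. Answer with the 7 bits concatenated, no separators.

Place data at non-parity positions: p1 p2 0 p4 1 1 1
p1 (pos 1,3,5,7): XOR of data positions = 0⊕1⊕1 = 0
p2 (pos 2,3,6,7): XOR of data positions = 0⊕1⊕1 = 0
p4 (pos 4,5,6,7): XOR of data positions = 1⊕1⊕1 = 1
Codeword: 0001111

0001111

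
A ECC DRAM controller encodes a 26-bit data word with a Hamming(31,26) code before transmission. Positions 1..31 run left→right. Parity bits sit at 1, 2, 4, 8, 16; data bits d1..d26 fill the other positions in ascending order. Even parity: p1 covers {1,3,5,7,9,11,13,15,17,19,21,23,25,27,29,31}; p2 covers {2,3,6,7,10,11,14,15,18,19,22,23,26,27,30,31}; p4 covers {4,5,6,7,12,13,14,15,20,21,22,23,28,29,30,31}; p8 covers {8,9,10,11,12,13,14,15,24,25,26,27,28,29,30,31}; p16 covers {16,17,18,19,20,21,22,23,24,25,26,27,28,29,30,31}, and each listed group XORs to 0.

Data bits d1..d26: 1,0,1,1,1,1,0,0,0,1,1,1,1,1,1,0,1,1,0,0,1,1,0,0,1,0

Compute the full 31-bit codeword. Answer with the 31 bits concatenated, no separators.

Place data at non-parity positions: p1 p2 1 p4 0 1 1 p8 1 1 0 0 0 1 1 p16 1 1 1 1 0 1 1 0 0 1 1 0 0 1 0
p1 (pos 1,3,5,7,9,11,13,15,17,19,21,23,25,27,29,31): XOR of data positions = 1⊕0⊕1⊕1⊕0⊕0⊕1⊕1⊕1⊕0⊕1⊕0⊕1⊕0⊕0 = 0
p2 (pos 2,3,6,7,10,11,14,15,18,19,22,23,26,27,30,31): XOR of data positions = 1⊕1⊕1⊕1⊕0⊕1⊕1⊕1⊕1⊕1⊕1⊕1⊕1⊕1⊕0 = 1
p4 (pos 4,5,6,7,12,13,14,15,20,21,22,23,28,29,30,31): XOR of data positions = 0⊕1⊕1⊕0⊕0⊕1⊕1⊕1⊕0⊕1⊕1⊕0⊕0⊕1⊕0 = 0
p8 (pos 8,9,10,11,12,13,14,15,24,25,26,27,28,29,30,31): XOR of data positions = 1⊕1⊕0⊕0⊕0⊕1⊕1⊕0⊕0⊕1⊕1⊕0⊕0⊕1⊕0 = 1
p16 (pos 16,17,18,19,20,21,22,23,24,25,26,27,28,29,30,31): XOR of data positions = 1⊕1⊕1⊕1⊕0⊕1⊕1⊕0⊕0⊕1⊕1⊕0⊕0⊕1⊕0 = 1
Codeword: 0110011111000111111101100110010

0110011111000111111101100110010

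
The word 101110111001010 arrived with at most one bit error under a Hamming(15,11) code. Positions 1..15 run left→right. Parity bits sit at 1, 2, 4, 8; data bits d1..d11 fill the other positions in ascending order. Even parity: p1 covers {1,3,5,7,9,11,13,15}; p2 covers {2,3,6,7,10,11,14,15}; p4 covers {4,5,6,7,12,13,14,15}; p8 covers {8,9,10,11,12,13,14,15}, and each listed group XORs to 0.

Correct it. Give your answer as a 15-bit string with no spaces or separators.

s1 (pos 1,3,5,7,9,11,13,15): 1⊕1⊕1⊕1⊕1⊕0⊕0⊕0 = 1
s2 (pos 2,3,6,7,10,11,14,15): 0⊕1⊕0⊕1⊕0⊕0⊕1⊕0 = 1
s4 (pos 4,5,6,7,12,13,14,15): 1⊕1⊕0⊕1⊕1⊕0⊕1⊕0 = 1
s8 (pos 8,9,10,11,12,13,14,15): 1⊕1⊕0⊕0⊕1⊕0⊕1⊕0 = 0
Syndrome s8…s1 = 0111 → error at position 7.
Flip position 7: 101110111001010 → 101110011001010

101110011001010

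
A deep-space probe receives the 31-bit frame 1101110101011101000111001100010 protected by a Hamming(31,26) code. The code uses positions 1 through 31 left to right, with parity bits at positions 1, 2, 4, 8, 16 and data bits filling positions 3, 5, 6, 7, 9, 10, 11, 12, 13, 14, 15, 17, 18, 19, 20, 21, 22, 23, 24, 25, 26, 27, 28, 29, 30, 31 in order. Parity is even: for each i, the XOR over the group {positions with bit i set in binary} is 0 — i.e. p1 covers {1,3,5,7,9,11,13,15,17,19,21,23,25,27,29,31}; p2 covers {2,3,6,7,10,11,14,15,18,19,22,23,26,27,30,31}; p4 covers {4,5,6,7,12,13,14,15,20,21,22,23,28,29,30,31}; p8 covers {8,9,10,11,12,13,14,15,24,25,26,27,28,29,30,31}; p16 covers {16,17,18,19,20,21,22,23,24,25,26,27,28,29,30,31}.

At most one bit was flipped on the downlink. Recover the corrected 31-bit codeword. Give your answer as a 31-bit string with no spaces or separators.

s1 (pos 1,3,5,7,9,11,13,15,17,19,21,23,25,27,29,31): 1⊕0⊕1⊕0⊕0⊕0⊕1⊕0⊕0⊕0⊕1⊕0⊕1⊕0⊕0⊕0 = 1
s2 (pos 2,3,6,7,10,11,14,15,18,19,22,23,26,27,30,31): 1⊕0⊕1⊕0⊕1⊕0⊕1⊕0⊕0⊕0⊕1⊕0⊕1⊕0⊕1⊕0 = 1
s4 (pos 4,5,6,7,12,13,14,15,20,21,22,23,28,29,30,31): 1⊕1⊕1⊕0⊕1⊕1⊕1⊕0⊕1⊕1⊕1⊕0⊕0⊕0⊕1⊕0 = 0
s8 (pos 8,9,10,11,12,13,14,15,24,25,26,27,28,29,30,31): 1⊕0⊕1⊕0⊕1⊕1⊕1⊕0⊕0⊕1⊕1⊕0⊕0⊕0⊕1⊕0 = 0
s16 (pos 16,17,18,19,20,21,22,23,24,25,26,27,28,29,30,31): 1⊕0⊕0⊕0⊕1⊕1⊕1⊕0⊕0⊕1⊕1⊕0⊕0⊕0⊕1⊕0 = 1
Syndrome s16…s1 = 10011 → error at position 19.
Flip position 19: 1101110101011101000111001100010 → 1101110101011101001111001100010

1101110101011101001111001100010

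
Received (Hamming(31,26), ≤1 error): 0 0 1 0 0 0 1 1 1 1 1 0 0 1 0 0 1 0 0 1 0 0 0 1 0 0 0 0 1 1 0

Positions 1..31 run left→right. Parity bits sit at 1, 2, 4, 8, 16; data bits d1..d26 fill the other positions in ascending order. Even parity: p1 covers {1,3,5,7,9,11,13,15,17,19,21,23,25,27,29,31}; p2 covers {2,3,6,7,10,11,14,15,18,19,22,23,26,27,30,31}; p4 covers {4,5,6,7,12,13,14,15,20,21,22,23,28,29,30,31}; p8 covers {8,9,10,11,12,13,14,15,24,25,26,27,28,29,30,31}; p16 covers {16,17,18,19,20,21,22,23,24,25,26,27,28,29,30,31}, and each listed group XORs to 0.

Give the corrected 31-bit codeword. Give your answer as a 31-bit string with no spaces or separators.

s1 (pos 1,3,5,7,9,11,13,15,17,19,21,23,25,27,29,31): 0⊕1⊕0⊕1⊕1⊕1⊕0⊕0⊕1⊕0⊕0⊕0⊕0⊕0⊕1⊕0 = 0
s2 (pos 2,3,6,7,10,11,14,15,18,19,22,23,26,27,30,31): 0⊕1⊕0⊕1⊕1⊕1⊕1⊕0⊕0⊕0⊕0⊕0⊕0⊕0⊕1⊕0 = 0
s4 (pos 4,5,6,7,12,13,14,15,20,21,22,23,28,29,30,31): 0⊕0⊕0⊕1⊕0⊕0⊕1⊕0⊕1⊕0⊕0⊕0⊕0⊕1⊕1⊕0 = 1
s8 (pos 8,9,10,11,12,13,14,15,24,25,26,27,28,29,30,31): 1⊕1⊕1⊕1⊕0⊕0⊕1⊕0⊕1⊕0⊕0⊕0⊕0⊕1⊕1⊕0 = 0
s16 (pos 16,17,18,19,20,21,22,23,24,25,26,27,28,29,30,31): 0⊕1⊕0⊕0⊕1⊕0⊕0⊕0⊕1⊕0⊕0⊕0⊕0⊕1⊕1⊕0 = 1
Syndrome s16…s1 = 10100 → error at position 20.
Flip position 20: 0010001111100100100100010000110 → 0010001111100100100000010000110

0010001111100100100000010000110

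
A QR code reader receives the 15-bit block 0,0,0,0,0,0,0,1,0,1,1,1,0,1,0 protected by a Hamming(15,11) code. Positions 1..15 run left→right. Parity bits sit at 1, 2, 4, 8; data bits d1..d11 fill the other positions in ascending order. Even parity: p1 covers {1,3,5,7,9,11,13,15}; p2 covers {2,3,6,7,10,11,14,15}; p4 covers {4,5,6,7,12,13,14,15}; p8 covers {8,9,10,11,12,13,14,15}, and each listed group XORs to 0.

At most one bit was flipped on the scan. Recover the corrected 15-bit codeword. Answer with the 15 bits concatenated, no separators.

000000010101010

s1 (pos 1,3,5,7,9,11,13,15): 0⊕0⊕0⊕0⊕0⊕1⊕0⊕0 = 1
s2 (pos 2,3,6,7,10,11,14,15): 0⊕0⊕0⊕0⊕1⊕1⊕1⊕0 = 1
s4 (pos 4,5,6,7,12,13,14,15): 0⊕0⊕0⊕0⊕1⊕0⊕1⊕0 = 0
s8 (pos 8,9,10,11,12,13,14,15): 1⊕0⊕1⊕1⊕1⊕0⊕1⊕0 = 1
Syndrome s8…s1 = 1011 → error at position 11.
Flip position 11: 000000010111010 → 000000010101010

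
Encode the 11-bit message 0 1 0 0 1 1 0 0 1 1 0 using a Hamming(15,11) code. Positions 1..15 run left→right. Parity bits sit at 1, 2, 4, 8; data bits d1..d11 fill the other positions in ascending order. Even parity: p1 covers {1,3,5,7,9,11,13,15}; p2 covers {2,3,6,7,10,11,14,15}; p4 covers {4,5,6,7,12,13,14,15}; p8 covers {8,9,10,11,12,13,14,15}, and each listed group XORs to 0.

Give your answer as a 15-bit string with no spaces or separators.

100110001100110

Place data at non-parity positions: p1 p2 0 p4 1 0 0 p8 1 1 0 0 1 1 0
p1 (pos 1,3,5,7,9,11,13,15): XOR of data positions = 0⊕1⊕0⊕1⊕0⊕1⊕0 = 1
p2 (pos 2,3,6,7,10,11,14,15): XOR of data positions = 0⊕0⊕0⊕1⊕0⊕1⊕0 = 0
p4 (pos 4,5,6,7,12,13,14,15): XOR of data positions = 1⊕0⊕0⊕0⊕1⊕1⊕0 = 1
p8 (pos 8,9,10,11,12,13,14,15): XOR of data positions = 1⊕1⊕0⊕0⊕1⊕1⊕0 = 0
Codeword: 100110001100110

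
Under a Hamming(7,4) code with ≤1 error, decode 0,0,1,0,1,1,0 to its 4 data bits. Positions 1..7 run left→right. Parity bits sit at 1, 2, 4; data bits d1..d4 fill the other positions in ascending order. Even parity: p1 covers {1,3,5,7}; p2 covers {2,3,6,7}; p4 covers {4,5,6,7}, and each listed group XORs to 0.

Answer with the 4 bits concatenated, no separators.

1110

s1 (pos 1,3,5,7): 0⊕1⊕1⊕0 = 0
s2 (pos 2,3,6,7): 0⊕1⊕1⊕0 = 0
s4 (pos 4,5,6,7): 0⊕1⊕1⊕0 = 0
Syndrome s4…s1 = 000 → no error.
Read data bits from positions 3,5,6,7: 1110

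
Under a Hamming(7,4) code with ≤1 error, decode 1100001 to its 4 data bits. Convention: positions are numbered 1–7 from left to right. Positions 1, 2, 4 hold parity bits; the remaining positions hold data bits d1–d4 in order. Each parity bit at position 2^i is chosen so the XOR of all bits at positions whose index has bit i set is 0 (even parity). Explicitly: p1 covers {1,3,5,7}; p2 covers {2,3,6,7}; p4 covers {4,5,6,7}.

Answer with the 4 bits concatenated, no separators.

0001

s1 (pos 1,3,5,7): 1⊕0⊕0⊕1 = 0
s2 (pos 2,3,6,7): 1⊕0⊕0⊕1 = 0
s4 (pos 4,5,6,7): 0⊕0⊕0⊕1 = 1
Syndrome s4…s1 = 100 → error at position 4.
Flip position 4: 1100001 → 1101001
Read data bits from positions 3,5,6,7: 0001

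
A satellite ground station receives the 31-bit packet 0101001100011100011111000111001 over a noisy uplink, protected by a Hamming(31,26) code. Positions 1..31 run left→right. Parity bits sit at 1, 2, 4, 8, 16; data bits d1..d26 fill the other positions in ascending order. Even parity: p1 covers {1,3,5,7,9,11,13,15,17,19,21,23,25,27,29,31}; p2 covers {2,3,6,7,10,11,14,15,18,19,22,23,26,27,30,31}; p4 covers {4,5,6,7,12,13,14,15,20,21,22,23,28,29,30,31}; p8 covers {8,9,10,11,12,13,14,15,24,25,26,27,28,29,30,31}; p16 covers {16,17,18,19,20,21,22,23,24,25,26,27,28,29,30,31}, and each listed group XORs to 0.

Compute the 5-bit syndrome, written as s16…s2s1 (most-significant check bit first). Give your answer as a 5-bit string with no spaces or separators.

10010

s1 (pos 1,3,5,7,9,11,13,15,17,19,21,23,25,27,29,31): 0⊕0⊕0⊕1⊕0⊕0⊕1⊕0⊕0⊕1⊕1⊕0⊕0⊕1⊕0⊕1 = 0
s2 (pos 2,3,6,7,10,11,14,15,18,19,22,23,26,27,30,31): 1⊕0⊕0⊕1⊕0⊕0⊕1⊕0⊕1⊕1⊕1⊕0⊕1⊕1⊕0⊕1 = 1
s4 (pos 4,5,6,7,12,13,14,15,20,21,22,23,28,29,30,31): 1⊕0⊕0⊕1⊕1⊕1⊕1⊕0⊕1⊕1⊕1⊕0⊕1⊕0⊕0⊕1 = 0
s8 (pos 8,9,10,11,12,13,14,15,24,25,26,27,28,29,30,31): 1⊕0⊕0⊕0⊕1⊕1⊕1⊕0⊕0⊕0⊕1⊕1⊕1⊕0⊕0⊕1 = 0
s16 (pos 16,17,18,19,20,21,22,23,24,25,26,27,28,29,30,31): 0⊕0⊕1⊕1⊕1⊕1⊕1⊕0⊕0⊕0⊕1⊕1⊕1⊕0⊕0⊕1 = 1
Syndrome s16…s1 = 10010 → error at position 18.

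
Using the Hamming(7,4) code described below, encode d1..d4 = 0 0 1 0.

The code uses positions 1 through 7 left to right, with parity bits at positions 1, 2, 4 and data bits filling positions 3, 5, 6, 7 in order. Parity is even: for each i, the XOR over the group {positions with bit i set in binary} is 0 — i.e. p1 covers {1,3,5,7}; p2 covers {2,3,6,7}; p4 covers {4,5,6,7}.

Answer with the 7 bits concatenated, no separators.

Place data at non-parity positions: p1 p2 0 p4 0 1 0
p1 (pos 1,3,5,7): XOR of data positions = 0⊕0⊕0 = 0
p2 (pos 2,3,6,7): XOR of data positions = 0⊕1⊕0 = 1
p4 (pos 4,5,6,7): XOR of data positions = 0⊕1⊕0 = 1
Codeword: 0101010

0101010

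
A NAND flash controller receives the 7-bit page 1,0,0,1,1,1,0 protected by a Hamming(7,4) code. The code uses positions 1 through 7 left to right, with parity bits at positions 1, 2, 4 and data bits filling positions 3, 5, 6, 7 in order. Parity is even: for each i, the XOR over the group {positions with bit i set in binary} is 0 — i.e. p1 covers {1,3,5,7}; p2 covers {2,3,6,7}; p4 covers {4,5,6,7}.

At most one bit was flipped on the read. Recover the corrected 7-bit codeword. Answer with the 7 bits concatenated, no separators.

1001100

s1 (pos 1,3,5,7): 1⊕0⊕1⊕0 = 0
s2 (pos 2,3,6,7): 0⊕0⊕1⊕0 = 1
s4 (pos 4,5,6,7): 1⊕1⊕1⊕0 = 1
Syndrome s4…s1 = 110 → error at position 6.
Flip position 6: 1001110 → 1001100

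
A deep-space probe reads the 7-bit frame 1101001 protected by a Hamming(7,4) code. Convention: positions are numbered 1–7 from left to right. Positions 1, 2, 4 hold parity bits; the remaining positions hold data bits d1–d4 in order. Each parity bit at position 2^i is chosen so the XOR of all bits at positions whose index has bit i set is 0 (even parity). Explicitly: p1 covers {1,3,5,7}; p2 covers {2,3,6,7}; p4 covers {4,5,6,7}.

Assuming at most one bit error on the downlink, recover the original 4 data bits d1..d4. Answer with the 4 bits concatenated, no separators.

s1 (pos 1,3,5,7): 1⊕0⊕0⊕1 = 0
s2 (pos 2,3,6,7): 1⊕0⊕0⊕1 = 0
s4 (pos 4,5,6,7): 1⊕0⊕0⊕1 = 0
Syndrome s4…s1 = 000 → no error.
Read data bits from positions 3,5,6,7: 0001

0001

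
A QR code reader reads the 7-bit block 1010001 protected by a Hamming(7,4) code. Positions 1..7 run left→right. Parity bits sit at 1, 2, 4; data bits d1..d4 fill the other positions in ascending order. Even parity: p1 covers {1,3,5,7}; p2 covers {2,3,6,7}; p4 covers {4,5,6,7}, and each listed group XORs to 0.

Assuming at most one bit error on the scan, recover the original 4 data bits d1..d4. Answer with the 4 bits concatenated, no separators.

1101

s1 (pos 1,3,5,7): 1⊕1⊕0⊕1 = 1
s2 (pos 2,3,6,7): 0⊕1⊕0⊕1 = 0
s4 (pos 4,5,6,7): 0⊕0⊕0⊕1 = 1
Syndrome s4…s1 = 101 → error at position 5.
Flip position 5: 1010001 → 1010101
Read data bits from positions 3,5,6,7: 1101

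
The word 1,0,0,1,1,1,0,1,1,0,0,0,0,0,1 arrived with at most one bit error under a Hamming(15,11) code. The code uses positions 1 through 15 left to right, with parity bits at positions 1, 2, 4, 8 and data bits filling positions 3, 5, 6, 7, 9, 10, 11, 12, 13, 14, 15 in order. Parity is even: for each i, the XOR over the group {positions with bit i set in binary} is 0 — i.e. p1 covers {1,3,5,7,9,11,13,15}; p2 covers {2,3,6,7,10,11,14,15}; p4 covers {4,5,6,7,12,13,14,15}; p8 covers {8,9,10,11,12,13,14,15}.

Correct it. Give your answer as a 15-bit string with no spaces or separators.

100111001000001

s1 (pos 1,3,5,7,9,11,13,15): 1⊕0⊕1⊕0⊕1⊕0⊕0⊕1 = 0
s2 (pos 2,3,6,7,10,11,14,15): 0⊕0⊕1⊕0⊕0⊕0⊕0⊕1 = 0
s4 (pos 4,5,6,7,12,13,14,15): 1⊕1⊕1⊕0⊕0⊕0⊕0⊕1 = 0
s8 (pos 8,9,10,11,12,13,14,15): 1⊕1⊕0⊕0⊕0⊕0⊕0⊕1 = 1
Syndrome s8…s1 = 1000 → error at position 8.
Flip position 8: 100111011000001 → 100111001000001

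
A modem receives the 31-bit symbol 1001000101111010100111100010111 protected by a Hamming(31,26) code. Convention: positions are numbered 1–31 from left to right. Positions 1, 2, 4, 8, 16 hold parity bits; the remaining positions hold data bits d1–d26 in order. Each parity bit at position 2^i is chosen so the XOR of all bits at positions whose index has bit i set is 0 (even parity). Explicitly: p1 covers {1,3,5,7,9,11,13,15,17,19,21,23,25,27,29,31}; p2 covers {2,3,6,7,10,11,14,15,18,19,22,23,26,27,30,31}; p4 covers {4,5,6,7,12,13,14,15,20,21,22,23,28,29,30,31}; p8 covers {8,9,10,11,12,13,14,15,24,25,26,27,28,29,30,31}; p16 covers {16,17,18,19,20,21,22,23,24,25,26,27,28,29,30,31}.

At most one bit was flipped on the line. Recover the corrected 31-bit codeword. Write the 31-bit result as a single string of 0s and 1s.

1001000101111010100011100010111

s1 (pos 1,3,5,7,9,11,13,15,17,19,21,23,25,27,29,31): 1⊕0⊕0⊕0⊕0⊕1⊕1⊕1⊕1⊕0⊕1⊕1⊕0⊕1⊕1⊕1 = 0
s2 (pos 2,3,6,7,10,11,14,15,18,19,22,23,26,27,30,31): 0⊕0⊕0⊕0⊕1⊕1⊕0⊕1⊕0⊕0⊕1⊕1⊕0⊕1⊕1⊕1 = 0
s4 (pos 4,5,6,7,12,13,14,15,20,21,22,23,28,29,30,31): 1⊕0⊕0⊕0⊕1⊕1⊕0⊕1⊕1⊕1⊕1⊕1⊕0⊕1⊕1⊕1 = 1
s8 (pos 8,9,10,11,12,13,14,15,24,25,26,27,28,29,30,31): 1⊕0⊕1⊕1⊕1⊕1⊕0⊕1⊕0⊕0⊕0⊕1⊕0⊕1⊕1⊕1 = 0
s16 (pos 16,17,18,19,20,21,22,23,24,25,26,27,28,29,30,31): 0⊕1⊕0⊕0⊕1⊕1⊕1⊕1⊕0⊕0⊕0⊕1⊕0⊕1⊕1⊕1 = 1
Syndrome s16…s1 = 10100 → error at position 20.
Flip position 20: 1001000101111010100111100010111 → 1001000101111010100011100010111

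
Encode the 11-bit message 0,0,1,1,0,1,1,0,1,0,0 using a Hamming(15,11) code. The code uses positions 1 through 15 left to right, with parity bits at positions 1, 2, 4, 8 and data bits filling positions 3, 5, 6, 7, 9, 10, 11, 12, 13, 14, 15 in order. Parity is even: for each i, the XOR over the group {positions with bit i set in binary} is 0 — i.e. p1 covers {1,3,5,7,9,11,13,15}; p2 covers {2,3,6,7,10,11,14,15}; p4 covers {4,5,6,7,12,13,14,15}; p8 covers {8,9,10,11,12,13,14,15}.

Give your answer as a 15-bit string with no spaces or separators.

Place data at non-parity positions: p1 p2 0 p4 0 1 1 p8 0 1 1 0 1 0 0
p1 (pos 1,3,5,7,9,11,13,15): XOR of data positions = 0⊕0⊕1⊕0⊕1⊕1⊕0 = 1
p2 (pos 2,3,6,7,10,11,14,15): XOR of data positions = 0⊕1⊕1⊕1⊕1⊕0⊕0 = 0
p4 (pos 4,5,6,7,12,13,14,15): XOR of data positions = 0⊕1⊕1⊕0⊕1⊕0⊕0 = 1
p8 (pos 8,9,10,11,12,13,14,15): XOR of data positions = 0⊕1⊕1⊕0⊕1⊕0⊕0 = 1
Codeword: 100101110110100

100101110110100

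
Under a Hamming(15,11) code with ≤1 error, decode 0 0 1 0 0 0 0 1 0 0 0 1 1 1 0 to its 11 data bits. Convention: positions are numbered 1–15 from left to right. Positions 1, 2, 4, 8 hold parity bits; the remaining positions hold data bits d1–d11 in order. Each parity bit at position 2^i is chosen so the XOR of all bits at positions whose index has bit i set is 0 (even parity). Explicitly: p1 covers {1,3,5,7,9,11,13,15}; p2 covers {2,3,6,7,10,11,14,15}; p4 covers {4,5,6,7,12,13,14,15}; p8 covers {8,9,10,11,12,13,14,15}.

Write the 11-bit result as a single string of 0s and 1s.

10000001110

s1 (pos 1,3,5,7,9,11,13,15): 0⊕1⊕0⊕0⊕0⊕0⊕1⊕0 = 0
s2 (pos 2,3,6,7,10,11,14,15): 0⊕1⊕0⊕0⊕0⊕0⊕1⊕0 = 0
s4 (pos 4,5,6,7,12,13,14,15): 0⊕0⊕0⊕0⊕1⊕1⊕1⊕0 = 1
s8 (pos 8,9,10,11,12,13,14,15): 1⊕0⊕0⊕0⊕1⊕1⊕1⊕0 = 0
Syndrome s8…s1 = 0100 → error at position 4.
Flip position 4: 001000010001110 → 001100010001110
Read data bits from positions 3,5,6,7,9,10,11,12,13,14,15: 10000001110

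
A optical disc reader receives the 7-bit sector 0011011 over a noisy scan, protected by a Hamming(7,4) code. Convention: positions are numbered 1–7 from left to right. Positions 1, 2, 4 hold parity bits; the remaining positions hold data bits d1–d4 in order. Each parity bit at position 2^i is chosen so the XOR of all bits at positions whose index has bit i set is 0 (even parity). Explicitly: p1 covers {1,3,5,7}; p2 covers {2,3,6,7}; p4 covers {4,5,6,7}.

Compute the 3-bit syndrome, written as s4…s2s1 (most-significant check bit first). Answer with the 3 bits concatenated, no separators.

s1 (pos 1,3,5,7): 0⊕1⊕0⊕1 = 0
s2 (pos 2,3,6,7): 0⊕1⊕1⊕1 = 1
s4 (pos 4,5,6,7): 1⊕0⊕1⊕1 = 1
Syndrome s4…s1 = 110 → error at position 6.

110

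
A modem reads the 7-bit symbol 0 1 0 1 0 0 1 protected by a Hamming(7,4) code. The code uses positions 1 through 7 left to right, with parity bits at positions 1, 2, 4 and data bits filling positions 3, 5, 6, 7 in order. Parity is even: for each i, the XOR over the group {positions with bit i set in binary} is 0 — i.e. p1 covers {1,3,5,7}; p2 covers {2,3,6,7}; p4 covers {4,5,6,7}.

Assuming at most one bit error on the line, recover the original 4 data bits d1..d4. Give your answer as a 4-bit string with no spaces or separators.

0001

s1 (pos 1,3,5,7): 0⊕0⊕0⊕1 = 1
s2 (pos 2,3,6,7): 1⊕0⊕0⊕1 = 0
s4 (pos 4,5,6,7): 1⊕0⊕0⊕1 = 0
Syndrome s4…s1 = 001 → error at position 1.
Flip position 1: 0101001 → 1101001
Read data bits from positions 3,5,6,7: 0001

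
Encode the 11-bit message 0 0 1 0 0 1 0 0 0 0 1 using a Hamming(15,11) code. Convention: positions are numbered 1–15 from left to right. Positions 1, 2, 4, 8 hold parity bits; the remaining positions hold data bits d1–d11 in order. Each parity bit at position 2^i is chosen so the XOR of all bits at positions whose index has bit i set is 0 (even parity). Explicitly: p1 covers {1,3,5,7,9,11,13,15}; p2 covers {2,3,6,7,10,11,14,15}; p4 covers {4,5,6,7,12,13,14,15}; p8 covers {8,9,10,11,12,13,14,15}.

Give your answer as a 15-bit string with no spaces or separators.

110001000100001

Place data at non-parity positions: p1 p2 0 p4 0 1 0 p8 0 1 0 0 0 0 1
p1 (pos 1,3,5,7,9,11,13,15): XOR of data positions = 0⊕0⊕0⊕0⊕0⊕0⊕1 = 1
p2 (pos 2,3,6,7,10,11,14,15): XOR of data positions = 0⊕1⊕0⊕1⊕0⊕0⊕1 = 1
p4 (pos 4,5,6,7,12,13,14,15): XOR of data positions = 0⊕1⊕0⊕0⊕0⊕0⊕1 = 0
p8 (pos 8,9,10,11,12,13,14,15): XOR of data positions = 0⊕1⊕0⊕0⊕0⊕0⊕1 = 0
Codeword: 110001000100001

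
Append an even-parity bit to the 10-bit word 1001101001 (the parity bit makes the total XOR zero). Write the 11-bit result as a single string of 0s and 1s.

10011010011

XOR of the 10 data bits: 1⊕0⊕0⊕1⊕1⊕0⊕1⊕0⊕0⊕1 = 1
Parity bit = 1 (so all 11 bits XOR to 0).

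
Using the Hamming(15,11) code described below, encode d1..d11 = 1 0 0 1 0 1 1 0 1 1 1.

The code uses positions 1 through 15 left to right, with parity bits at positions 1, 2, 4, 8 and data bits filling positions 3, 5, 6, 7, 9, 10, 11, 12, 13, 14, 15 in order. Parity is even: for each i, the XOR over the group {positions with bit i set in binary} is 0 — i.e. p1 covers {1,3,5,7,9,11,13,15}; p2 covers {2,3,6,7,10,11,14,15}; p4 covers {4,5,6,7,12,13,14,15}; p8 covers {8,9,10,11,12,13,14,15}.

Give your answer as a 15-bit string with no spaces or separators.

Place data at non-parity positions: p1 p2 1 p4 0 0 1 p8 0 1 1 0 1 1 1
p1 (pos 1,3,5,7,9,11,13,15): XOR of data positions = 1⊕0⊕1⊕0⊕1⊕1⊕1 = 1
p2 (pos 2,3,6,7,10,11,14,15): XOR of data positions = 1⊕0⊕1⊕1⊕1⊕1⊕1 = 0
p4 (pos 4,5,6,7,12,13,14,15): XOR of data positions = 0⊕0⊕1⊕0⊕1⊕1⊕1 = 0
p8 (pos 8,9,10,11,12,13,14,15): XOR of data positions = 0⊕1⊕1⊕0⊕1⊕1⊕1 = 1
Codeword: 101000110110111

101000110110111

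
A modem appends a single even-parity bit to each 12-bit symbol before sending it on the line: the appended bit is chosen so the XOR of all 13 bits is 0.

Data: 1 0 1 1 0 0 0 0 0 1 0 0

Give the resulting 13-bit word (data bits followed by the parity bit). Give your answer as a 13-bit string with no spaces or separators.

XOR of the 12 data bits: 1⊕0⊕1⊕1⊕0⊕0⊕0⊕0⊕0⊕1⊕0⊕0 = 0
Parity bit = 0 (so all 13 bits XOR to 0).

1011000001000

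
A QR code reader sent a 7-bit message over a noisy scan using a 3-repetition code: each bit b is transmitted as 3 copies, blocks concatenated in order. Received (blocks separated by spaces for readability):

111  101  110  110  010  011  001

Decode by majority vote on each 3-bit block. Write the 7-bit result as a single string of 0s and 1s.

Block 1 (111): 3 ones → 1
Block 2 (101): 2 ones → 1
Block 3 (110): 2 ones → 1
Block 4 (110): 2 ones → 1
Block 5 (010): 1 one → 0
Block 6 (011): 2 ones → 1
Block 7 (001): 1 one → 0

1111010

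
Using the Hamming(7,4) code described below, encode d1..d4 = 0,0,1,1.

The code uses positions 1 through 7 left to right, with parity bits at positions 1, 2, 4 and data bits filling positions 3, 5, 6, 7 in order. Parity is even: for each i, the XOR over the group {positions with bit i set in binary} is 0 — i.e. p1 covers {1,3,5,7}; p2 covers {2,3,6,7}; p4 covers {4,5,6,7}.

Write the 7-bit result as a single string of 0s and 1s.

1000011

Place data at non-parity positions: p1 p2 0 p4 0 1 1
p1 (pos 1,3,5,7): XOR of data positions = 0⊕0⊕1 = 1
p2 (pos 2,3,6,7): XOR of data positions = 0⊕1⊕1 = 0
p4 (pos 4,5,6,7): XOR of data positions = 0⊕1⊕1 = 0
Codeword: 1000011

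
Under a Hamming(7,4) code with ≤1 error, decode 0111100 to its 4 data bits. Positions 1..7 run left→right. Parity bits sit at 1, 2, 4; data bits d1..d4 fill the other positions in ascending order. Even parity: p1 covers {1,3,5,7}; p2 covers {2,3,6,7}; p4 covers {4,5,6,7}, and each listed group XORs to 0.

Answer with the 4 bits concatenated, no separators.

1100

s1 (pos 1,3,5,7): 0⊕1⊕1⊕0 = 0
s2 (pos 2,3,6,7): 1⊕1⊕0⊕0 = 0
s4 (pos 4,5,6,7): 1⊕1⊕0⊕0 = 0
Syndrome s4…s1 = 000 → no error.
Read data bits from positions 3,5,6,7: 1100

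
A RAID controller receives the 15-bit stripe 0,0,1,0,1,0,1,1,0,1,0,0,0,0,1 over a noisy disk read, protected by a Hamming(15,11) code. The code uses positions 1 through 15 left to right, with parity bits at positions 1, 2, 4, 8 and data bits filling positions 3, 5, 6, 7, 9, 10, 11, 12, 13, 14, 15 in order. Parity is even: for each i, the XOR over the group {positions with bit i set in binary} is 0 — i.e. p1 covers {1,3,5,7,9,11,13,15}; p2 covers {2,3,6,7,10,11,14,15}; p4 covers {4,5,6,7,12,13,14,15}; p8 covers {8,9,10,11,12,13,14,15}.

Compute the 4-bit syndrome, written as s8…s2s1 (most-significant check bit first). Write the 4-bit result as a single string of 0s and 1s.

1100

s1 (pos 1,3,5,7,9,11,13,15): 0⊕1⊕1⊕1⊕0⊕0⊕0⊕1 = 0
s2 (pos 2,3,6,7,10,11,14,15): 0⊕1⊕0⊕1⊕1⊕0⊕0⊕1 = 0
s4 (pos 4,5,6,7,12,13,14,15): 0⊕1⊕0⊕1⊕0⊕0⊕0⊕1 = 1
s8 (pos 8,9,10,11,12,13,14,15): 1⊕0⊕1⊕0⊕0⊕0⊕0⊕1 = 1
Syndrome s8…s1 = 1100 → error at position 12.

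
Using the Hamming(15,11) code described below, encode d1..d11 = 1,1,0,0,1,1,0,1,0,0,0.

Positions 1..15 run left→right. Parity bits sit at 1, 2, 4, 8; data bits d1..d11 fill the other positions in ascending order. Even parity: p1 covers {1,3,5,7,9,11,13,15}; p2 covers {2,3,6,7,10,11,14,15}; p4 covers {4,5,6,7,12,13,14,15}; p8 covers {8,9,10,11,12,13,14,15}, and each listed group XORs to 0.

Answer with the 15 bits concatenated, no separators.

101010011101000

Place data at non-parity positions: p1 p2 1 p4 1 0 0 p8 1 1 0 1 0 0 0
p1 (pos 1,3,5,7,9,11,13,15): XOR of data positions = 1⊕1⊕0⊕1⊕0⊕0⊕0 = 1
p2 (pos 2,3,6,7,10,11,14,15): XOR of data positions = 1⊕0⊕0⊕1⊕0⊕0⊕0 = 0
p4 (pos 4,5,6,7,12,13,14,15): XOR of data positions = 1⊕0⊕0⊕1⊕0⊕0⊕0 = 0
p8 (pos 8,9,10,11,12,13,14,15): XOR of data positions = 1⊕1⊕0⊕1⊕0⊕0⊕0 = 1
Codeword: 101010011101000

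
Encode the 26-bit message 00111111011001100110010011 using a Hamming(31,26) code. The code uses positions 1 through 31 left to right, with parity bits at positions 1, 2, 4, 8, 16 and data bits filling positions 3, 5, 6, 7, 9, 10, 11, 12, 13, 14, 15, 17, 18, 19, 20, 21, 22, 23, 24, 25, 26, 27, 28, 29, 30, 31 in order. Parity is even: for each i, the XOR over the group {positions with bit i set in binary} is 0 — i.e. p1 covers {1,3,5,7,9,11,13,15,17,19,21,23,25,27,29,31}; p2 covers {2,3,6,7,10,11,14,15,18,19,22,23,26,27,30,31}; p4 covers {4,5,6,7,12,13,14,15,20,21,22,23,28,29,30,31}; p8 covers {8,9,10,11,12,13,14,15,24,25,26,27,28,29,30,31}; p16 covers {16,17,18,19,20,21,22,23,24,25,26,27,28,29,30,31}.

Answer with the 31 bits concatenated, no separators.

0101011011110111001100110010011

Place data at non-parity positions: p1 p2 0 p4 0 1 1 p8 1 1 1 1 0 1 1 p16 0 0 1 1 0 0 1 1 0 0 1 0 0 1 1
p1 (pos 1,3,5,7,9,11,13,15,17,19,21,23,25,27,29,31): XOR of data positions = 0⊕0⊕1⊕1⊕1⊕0⊕1⊕0⊕1⊕0⊕1⊕0⊕1⊕0⊕1 = 0
p2 (pos 2,3,6,7,10,11,14,15,18,19,22,23,26,27,30,31): XOR of data positions = 0⊕1⊕1⊕1⊕1⊕1⊕1⊕0⊕1⊕0⊕1⊕0⊕1⊕1⊕1 = 1
p4 (pos 4,5,6,7,12,13,14,15,20,21,22,23,28,29,30,31): XOR of data positions = 0⊕1⊕1⊕1⊕0⊕1⊕1⊕1⊕0⊕0⊕1⊕0⊕0⊕1⊕1 = 1
p8 (pos 8,9,10,11,12,13,14,15,24,25,26,27,28,29,30,31): XOR of data positions = 1⊕1⊕1⊕1⊕0⊕1⊕1⊕1⊕0⊕0⊕1⊕0⊕0⊕1⊕1 = 0
p16 (pos 16,17,18,19,20,21,22,23,24,25,26,27,28,29,30,31): XOR of data positions = 0⊕0⊕1⊕1⊕0⊕0⊕1⊕1⊕0⊕0⊕1⊕0⊕0⊕1⊕1 = 1
Codeword: 0101011011110111001100110010011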